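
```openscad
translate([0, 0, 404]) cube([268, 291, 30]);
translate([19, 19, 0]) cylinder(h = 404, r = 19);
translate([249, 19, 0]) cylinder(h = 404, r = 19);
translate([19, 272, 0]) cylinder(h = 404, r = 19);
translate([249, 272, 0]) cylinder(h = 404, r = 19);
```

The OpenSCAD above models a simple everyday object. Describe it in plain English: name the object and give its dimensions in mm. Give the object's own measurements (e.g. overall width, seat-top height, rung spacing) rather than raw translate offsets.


A simple wooden stool: a rectangular seat 268 mm (x) by 291 mm (y), 30 mm thick, top face at z = 434 mm, on four round legs, each 38 mm in diameter. The legs rest on z = 0, each leg's axis is inset half a diameter from the nearest pair of seat edges (so the leg's bounding box is flush with the corner).


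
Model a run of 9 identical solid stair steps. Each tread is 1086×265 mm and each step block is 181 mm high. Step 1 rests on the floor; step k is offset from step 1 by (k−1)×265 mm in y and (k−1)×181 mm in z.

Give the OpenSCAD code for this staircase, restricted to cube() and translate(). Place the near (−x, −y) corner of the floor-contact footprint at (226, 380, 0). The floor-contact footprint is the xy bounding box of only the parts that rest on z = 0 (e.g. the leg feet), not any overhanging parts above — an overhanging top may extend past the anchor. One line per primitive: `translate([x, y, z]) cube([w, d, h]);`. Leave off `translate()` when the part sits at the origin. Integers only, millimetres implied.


translate([226, 380, 0]) cube([1086, 265, 181]);
translate([226, 645, 181]) cube([1086, 265, 181]);
translate([226, 910, 362]) cube([1086, 265, 181]);
translate([226, 1175, 543]) cube([1086, 265, 181]);
translate([226, 1440, 724]) cube([1086, 265, 181]);
translate([226, 1705, 905]) cube([1086, 265, 181]);
translate([226, 1970, 1086]) cube([1086, 265, 181]);
translate([226, 2235, 1267]) cube([1086, 265, 181]);
translate([226, 2500, 1448]) cube([1086, 265, 181]);


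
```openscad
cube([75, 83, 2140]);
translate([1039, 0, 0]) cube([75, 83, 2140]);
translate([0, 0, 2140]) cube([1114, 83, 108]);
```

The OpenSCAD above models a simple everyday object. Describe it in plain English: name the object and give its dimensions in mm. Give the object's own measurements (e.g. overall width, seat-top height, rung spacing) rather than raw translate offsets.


A door frame. The clear opening is 964 mm wide and 2140 mm high. Two 75 mm wide jambs, 83 mm deep, stand either side of the opening from the floor to the top of the opening. A 108 mm thick head sits across the top of both jambs, spanning the full outside width of the frame.


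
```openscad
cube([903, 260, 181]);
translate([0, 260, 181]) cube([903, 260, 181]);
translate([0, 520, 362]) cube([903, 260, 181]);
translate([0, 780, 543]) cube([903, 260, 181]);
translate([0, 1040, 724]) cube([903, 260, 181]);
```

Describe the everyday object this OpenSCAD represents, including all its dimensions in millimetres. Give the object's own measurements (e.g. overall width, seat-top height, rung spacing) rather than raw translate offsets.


A straight staircase of 5 solid steps. Each step is 903 mm wide (x), 260 mm deep (y, the going) and 181 mm tall (the rise). The first step rests on the floor; each subsequent step sits one going further in +y and one rise higher in +z, directly behind and above the previous step with no overlap.


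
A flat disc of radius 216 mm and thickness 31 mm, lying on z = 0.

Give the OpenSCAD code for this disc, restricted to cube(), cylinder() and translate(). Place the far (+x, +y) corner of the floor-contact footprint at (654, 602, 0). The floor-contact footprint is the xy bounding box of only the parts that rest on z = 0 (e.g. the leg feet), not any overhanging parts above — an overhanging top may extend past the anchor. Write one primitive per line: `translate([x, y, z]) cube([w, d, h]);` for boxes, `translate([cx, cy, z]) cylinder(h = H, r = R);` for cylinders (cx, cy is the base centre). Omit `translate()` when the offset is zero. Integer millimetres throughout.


translate([438, 386, 0]) cylinder(h = 31, r = 216);


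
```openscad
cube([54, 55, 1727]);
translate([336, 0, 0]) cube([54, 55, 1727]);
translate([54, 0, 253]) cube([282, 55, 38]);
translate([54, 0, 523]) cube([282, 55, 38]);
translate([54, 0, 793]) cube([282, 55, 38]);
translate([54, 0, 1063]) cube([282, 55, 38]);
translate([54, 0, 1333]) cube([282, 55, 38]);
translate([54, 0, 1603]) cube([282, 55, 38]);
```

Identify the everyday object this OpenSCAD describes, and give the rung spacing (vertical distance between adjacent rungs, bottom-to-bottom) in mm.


A ladder. The rung spacing is 270 mm.

Two tall 54×55 posts with 6 short bars between them — a ladder. Adjacent rungs sit at z = 253 and z = 523, so the spacing is 523 − 253 = 270 mm.


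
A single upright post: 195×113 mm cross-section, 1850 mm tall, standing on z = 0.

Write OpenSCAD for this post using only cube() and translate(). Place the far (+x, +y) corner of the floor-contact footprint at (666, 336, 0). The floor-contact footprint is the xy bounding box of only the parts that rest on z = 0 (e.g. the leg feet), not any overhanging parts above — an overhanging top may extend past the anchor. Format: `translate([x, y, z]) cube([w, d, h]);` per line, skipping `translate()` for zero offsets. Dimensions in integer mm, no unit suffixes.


translate([471, 223, 0]) cube([195, 113, 1850]);


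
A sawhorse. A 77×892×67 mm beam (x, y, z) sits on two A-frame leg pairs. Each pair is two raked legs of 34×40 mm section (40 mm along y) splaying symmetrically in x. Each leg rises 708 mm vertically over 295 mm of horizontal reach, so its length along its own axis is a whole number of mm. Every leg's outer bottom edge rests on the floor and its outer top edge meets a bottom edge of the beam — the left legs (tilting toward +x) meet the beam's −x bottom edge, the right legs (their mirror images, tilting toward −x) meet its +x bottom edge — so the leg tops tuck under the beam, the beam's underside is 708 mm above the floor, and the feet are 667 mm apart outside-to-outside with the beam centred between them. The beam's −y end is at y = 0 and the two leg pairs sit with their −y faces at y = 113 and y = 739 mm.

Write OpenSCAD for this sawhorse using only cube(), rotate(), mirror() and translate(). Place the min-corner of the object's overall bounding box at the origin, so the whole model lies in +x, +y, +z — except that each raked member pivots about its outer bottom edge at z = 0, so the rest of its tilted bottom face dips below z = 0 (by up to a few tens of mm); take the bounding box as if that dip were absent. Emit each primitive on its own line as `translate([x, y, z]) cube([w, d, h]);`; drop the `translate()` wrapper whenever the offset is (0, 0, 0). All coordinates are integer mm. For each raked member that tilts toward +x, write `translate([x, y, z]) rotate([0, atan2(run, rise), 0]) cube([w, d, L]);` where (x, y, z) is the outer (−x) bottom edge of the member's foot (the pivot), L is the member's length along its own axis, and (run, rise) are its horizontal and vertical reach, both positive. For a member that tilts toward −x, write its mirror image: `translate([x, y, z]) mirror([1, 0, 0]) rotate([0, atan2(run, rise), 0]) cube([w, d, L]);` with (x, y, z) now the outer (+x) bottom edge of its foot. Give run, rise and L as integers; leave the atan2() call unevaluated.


translate([295, 0, 708]) cube([77, 892, 67]);
translate([0, 113, 0]) rotate([0, atan2(295, 708), 0]) cube([34, 40, 767]);
translate([667, 113, 0]) mirror([1, 0, 0]) rotate([0, atan2(295, 708), 0]) cube([34, 40, 767]);
translate([0, 739, 0]) rotate([0, atan2(295, 708), 0]) cube([34, 40, 767]);
translate([667, 739, 0]) mirror([1, 0, 0]) rotate([0, atan2(295, 708), 0]) cube([34, 40, 767]);


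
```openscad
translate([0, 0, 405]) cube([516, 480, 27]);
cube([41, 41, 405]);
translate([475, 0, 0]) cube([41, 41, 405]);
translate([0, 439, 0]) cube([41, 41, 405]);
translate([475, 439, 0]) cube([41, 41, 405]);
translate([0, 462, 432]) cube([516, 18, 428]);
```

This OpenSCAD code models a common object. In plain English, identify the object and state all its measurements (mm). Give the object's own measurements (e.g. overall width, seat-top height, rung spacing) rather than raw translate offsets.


A chair. The seat is a 516×480×27 mm slab with its top at z = 432 mm, on four 41×41 mm corner legs (flush with the seat edges, standing on z = 0). A flat backrest 18 mm thick, 428 mm tall, spans the full seat width and rises from the seat top along its +y edge, rear face flush with the rear of the seat.


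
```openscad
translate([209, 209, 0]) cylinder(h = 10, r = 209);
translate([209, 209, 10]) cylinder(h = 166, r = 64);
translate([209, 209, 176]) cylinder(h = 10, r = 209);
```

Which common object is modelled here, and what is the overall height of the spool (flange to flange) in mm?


A spool. The overall height is 186 mm.

Three coaxial cylinders, large–small–large — a spool. Two 10 mm flanges and a 166 mm core give 10 + 166 + 10 = 186 mm.


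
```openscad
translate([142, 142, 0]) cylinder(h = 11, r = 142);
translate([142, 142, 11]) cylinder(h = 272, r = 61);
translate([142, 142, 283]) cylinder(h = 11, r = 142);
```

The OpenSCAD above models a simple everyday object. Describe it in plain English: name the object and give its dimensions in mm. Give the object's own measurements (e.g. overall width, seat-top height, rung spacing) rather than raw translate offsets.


A spool: two coaxial disc flanges of radius 142 mm and thickness 11 mm, joined by a core cylinder of radius 61 mm and height 272 mm. The lower flange rests on z = 0 and the three cylinders share a vertical axis.


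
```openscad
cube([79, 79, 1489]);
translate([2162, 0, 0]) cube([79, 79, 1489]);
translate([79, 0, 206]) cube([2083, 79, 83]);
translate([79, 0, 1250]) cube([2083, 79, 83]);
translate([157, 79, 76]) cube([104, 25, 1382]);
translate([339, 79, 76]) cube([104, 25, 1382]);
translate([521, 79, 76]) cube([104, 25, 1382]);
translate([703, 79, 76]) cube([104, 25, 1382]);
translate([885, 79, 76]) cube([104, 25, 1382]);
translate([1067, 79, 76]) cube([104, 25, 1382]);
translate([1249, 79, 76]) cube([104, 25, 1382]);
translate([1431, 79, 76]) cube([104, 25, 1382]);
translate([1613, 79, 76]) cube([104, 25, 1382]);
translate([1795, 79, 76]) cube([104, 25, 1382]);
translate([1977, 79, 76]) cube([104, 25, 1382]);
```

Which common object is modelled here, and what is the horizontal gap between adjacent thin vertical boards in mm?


A fence section. The picket gap is 78 mm.

Two posts, two rails, 11 pickets — a fence section. Span 2083 mm holds 11 pickets of 104 mm with 12 equal gaps: ⌊(2083 − 11·104) / 12⌋ = 78 mm.


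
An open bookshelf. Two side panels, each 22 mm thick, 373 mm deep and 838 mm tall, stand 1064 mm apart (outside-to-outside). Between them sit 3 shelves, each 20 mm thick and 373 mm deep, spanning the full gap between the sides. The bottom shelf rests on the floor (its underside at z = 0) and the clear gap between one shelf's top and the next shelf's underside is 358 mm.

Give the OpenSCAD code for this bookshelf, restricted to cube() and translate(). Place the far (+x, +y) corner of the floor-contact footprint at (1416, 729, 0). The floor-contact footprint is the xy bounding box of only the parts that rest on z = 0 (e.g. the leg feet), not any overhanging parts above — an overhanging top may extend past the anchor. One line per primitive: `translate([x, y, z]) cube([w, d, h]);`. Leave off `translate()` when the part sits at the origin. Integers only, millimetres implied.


translate([352, 356, 0]) cube([22, 373, 838]);
translate([1394, 356, 0]) cube([22, 373, 838]);
translate([374, 356, 0]) cube([1020, 373, 20]);
translate([374, 356, 378]) cube([1020, 373, 20]);
translate([374, 356, 756]) cube([1020, 373, 20]);


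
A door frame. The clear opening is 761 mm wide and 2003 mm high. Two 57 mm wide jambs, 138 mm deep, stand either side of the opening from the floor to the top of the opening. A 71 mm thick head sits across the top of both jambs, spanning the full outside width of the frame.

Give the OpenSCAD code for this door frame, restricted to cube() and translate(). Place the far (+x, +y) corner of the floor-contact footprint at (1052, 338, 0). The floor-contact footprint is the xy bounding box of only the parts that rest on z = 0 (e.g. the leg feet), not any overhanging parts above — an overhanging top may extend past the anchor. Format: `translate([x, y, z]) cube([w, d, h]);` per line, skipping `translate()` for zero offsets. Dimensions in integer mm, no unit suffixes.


translate([177, 200, 0]) cube([57, 138, 2003]);
translate([995, 200, 0]) cube([57, 138, 2003]);
translate([177, 200, 2003]) cube([875, 138, 71]);


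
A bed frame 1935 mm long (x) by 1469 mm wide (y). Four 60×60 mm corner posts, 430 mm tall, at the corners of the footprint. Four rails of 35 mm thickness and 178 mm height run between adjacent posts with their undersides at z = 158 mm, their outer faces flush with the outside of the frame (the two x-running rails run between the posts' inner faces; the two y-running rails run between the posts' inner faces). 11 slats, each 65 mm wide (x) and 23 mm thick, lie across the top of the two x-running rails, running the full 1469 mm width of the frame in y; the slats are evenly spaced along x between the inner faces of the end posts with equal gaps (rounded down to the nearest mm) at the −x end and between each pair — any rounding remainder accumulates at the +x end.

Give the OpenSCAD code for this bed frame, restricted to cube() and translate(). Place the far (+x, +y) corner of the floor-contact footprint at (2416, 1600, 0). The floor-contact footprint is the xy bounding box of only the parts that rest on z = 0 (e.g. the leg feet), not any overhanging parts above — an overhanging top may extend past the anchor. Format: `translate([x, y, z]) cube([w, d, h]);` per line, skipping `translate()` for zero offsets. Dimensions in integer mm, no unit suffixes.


translate([481, 131, 0]) cube([60, 60, 430]);
translate([481, 1540, 0]) cube([60, 60, 430]);
translate([2356, 131, 0]) cube([60, 60, 430]);
translate([2356, 1540, 0]) cube([60, 60, 430]);
translate([541, 131, 158]) cube([1815, 35, 178]);
translate([541, 1565, 158]) cube([1815, 35, 178]);
translate([481, 191, 158]) cube([35, 1349, 178]);
translate([2381, 191, 158]) cube([35, 1349, 178]);
translate([632, 131, 336]) cube([65, 1469, 23]);
translate([788, 131, 336]) cube([65, 1469, 23]);
translate([944, 131, 336]) cube([65, 1469, 23]);
translate([1100, 131, 336]) cube([65, 1469, 23]);
translate([1256, 131, 336]) cube([65, 1469, 23]);
translate([1412, 131, 336]) cube([65, 1469, 23]);
translate([1568, 131, 336]) cube([65, 1469, 23]);
translate([1724, 131, 336]) cube([65, 1469, 23]);
translate([1880, 131, 336]) cube([65, 1469, 23]);
translate([2036, 131, 336]) cube([65, 1469, 23]);
translate([2192, 131, 336]) cube([65, 1469, 23]);


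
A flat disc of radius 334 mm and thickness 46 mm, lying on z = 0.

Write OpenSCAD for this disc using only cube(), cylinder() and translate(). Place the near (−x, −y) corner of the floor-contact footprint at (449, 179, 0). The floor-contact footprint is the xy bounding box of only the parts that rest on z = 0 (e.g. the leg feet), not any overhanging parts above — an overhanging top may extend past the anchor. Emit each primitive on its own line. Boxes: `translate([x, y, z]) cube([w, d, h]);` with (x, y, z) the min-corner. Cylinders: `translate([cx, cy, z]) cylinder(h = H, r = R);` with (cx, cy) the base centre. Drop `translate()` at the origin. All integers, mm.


translate([783, 513, 0]) cylinder(h = 46, r = 334);


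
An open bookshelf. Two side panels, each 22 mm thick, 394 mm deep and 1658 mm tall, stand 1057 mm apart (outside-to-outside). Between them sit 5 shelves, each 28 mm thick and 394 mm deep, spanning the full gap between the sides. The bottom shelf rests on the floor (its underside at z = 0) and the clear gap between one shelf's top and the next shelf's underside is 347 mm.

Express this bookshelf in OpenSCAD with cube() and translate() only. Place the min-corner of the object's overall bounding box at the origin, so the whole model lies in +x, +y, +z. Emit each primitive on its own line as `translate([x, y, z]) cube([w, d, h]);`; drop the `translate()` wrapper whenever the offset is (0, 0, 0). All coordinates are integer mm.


cube([22, 394, 1658]);
translate([1035, 0, 0]) cube([22, 394, 1658]);
translate([22, 0, 0]) cube([1013, 394, 28]);
translate([22, 0, 375]) cube([1013, 394, 28]);
translate([22, 0, 750]) cube([1013, 394, 28]);
translate([22, 0, 1125]) cube([1013, 394, 28]);
translate([22, 0, 1500]) cube([1013, 394, 28]);


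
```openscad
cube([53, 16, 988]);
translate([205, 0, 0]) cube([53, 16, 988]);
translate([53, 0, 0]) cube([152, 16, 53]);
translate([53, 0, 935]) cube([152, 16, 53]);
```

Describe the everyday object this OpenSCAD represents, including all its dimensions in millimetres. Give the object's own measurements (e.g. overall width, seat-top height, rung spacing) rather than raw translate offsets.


A rectangular picture frame lying in the x–z plane (depth along y). The opening is 152 mm wide (x) by 882 mm tall (z), surrounded by a border 53 mm wide on all four sides. The frame is 16 mm deep and is made of two full-height vertical stiles with two horizontal rails fitted between them.


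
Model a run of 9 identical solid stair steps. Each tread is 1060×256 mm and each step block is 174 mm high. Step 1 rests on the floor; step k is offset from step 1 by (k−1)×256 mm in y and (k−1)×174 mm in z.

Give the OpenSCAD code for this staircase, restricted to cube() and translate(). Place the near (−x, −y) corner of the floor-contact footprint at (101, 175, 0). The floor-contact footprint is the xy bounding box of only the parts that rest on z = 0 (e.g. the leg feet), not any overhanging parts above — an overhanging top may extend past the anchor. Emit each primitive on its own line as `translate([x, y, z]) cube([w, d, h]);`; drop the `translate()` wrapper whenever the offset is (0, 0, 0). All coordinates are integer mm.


translate([101, 175, 0]) cube([1060, 256, 174]);
translate([101, 431, 174]) cube([1060, 256, 174]);
translate([101, 687, 348]) cube([1060, 256, 174]);
translate([101, 943, 522]) cube([1060, 256, 174]);
translate([101, 1199, 696]) cube([1060, 256, 174]);
translate([101, 1455, 870]) cube([1060, 256, 174]);
translate([101, 1711, 1044]) cube([1060, 256, 174]);
translate([101, 1967, 1218]) cube([1060, 256, 174]);
translate([101, 2223, 1392]) cube([1060, 256, 174]);


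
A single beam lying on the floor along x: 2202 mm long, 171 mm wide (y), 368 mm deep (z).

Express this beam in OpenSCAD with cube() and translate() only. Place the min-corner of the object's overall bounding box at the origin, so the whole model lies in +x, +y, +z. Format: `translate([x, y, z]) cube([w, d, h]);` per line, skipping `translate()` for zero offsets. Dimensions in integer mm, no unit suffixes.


cube([2202, 171, 368]);


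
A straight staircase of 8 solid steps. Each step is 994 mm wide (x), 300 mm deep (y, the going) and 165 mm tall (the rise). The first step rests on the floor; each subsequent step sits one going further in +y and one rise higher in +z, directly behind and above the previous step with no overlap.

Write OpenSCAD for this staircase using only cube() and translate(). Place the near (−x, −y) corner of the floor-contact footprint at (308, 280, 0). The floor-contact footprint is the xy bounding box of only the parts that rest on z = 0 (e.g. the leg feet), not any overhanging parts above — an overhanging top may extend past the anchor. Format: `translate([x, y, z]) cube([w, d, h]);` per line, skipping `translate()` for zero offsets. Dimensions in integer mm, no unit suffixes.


translate([308, 280, 0]) cube([994, 300, 165]);
translate([308, 580, 165]) cube([994, 300, 165]);
translate([308, 880, 330]) cube([994, 300, 165]);
translate([308, 1180, 495]) cube([994, 300, 165]);
translate([308, 1480, 660]) cube([994, 300, 165]);
translate([308, 1780, 825]) cube([994, 300, 165]);
translate([308, 2080, 990]) cube([994, 300, 165]);
translate([308, 2380, 1155]) cube([994, 300, 165]);


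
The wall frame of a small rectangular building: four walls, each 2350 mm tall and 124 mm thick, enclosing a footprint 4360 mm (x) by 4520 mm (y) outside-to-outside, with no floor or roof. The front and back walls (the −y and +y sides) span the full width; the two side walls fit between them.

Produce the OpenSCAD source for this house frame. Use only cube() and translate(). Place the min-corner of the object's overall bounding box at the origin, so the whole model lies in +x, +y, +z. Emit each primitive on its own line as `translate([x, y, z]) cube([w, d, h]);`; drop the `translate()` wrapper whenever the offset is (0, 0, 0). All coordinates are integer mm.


cube([4360, 124, 2350]);
translate([0, 4396, 0]) cube([4360, 124, 2350]);
translate([0, 124, 0]) cube([124, 4272, 2350]);
translate([4236, 124, 0]) cube([124, 4272, 2350]);


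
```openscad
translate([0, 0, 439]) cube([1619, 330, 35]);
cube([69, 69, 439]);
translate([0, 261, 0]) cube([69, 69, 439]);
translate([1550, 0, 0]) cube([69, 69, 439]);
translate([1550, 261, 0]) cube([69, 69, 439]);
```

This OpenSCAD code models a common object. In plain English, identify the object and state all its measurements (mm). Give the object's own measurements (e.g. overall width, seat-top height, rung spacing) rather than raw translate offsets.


A long wooden bench with a 1619 mm (x) × 330 mm (y) seat, 35 mm thick, its top surface 474 mm above the floor. Four 69 mm square legs at the seat corners, flush with the edges, run from z = 0 to the seat underside.


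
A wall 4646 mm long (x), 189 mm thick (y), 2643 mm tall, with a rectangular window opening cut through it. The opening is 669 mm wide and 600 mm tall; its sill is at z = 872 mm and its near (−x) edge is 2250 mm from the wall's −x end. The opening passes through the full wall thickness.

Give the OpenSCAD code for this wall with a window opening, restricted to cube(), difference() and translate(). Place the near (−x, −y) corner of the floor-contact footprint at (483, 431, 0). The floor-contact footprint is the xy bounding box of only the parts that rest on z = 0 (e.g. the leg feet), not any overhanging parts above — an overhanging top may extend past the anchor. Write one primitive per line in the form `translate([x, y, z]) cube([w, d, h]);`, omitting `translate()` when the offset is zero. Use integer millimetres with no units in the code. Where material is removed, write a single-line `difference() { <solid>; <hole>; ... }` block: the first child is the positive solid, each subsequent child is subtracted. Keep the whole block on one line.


difference() { translate([483, 431, 0]) cube([4646, 189, 2643]); translate([2733, 431, 872]) cube([669, 189, 600]); }


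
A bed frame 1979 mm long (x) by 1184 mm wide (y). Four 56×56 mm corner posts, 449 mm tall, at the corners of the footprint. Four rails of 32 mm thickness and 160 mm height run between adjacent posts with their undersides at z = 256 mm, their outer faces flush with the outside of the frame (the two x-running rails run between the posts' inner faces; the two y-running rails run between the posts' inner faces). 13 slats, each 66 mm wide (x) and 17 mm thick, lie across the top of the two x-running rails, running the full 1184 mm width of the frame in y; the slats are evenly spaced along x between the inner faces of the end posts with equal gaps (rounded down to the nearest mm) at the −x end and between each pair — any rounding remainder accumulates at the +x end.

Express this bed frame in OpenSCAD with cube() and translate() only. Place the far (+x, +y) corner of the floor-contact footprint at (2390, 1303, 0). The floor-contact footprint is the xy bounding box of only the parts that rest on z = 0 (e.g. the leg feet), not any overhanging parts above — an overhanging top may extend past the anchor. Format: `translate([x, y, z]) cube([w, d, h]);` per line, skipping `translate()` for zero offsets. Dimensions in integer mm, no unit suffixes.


// slat z = rail_z + rail_h = 256 + 160 = 416
// slat gap = ⌊(1867 − 13·66) / 14⌋ = 72
translate([411, 119, 0]) cube([56, 56, 449]);
translate([411, 1247, 0]) cube([56, 56, 449]);
translate([2334, 119, 0]) cube([56, 56, 449]);
translate([2334, 1247, 0]) cube([56, 56, 449]);
translate([467, 119, 256]) cube([1867, 32, 160]);
translate([467, 1271, 256]) cube([1867, 32, 160]);
translate([411, 175, 256]) cube([32, 1072, 160]);
translate([2358, 175, 256]) cube([32, 1072, 160]);
translate([539, 119, 416]) cube([66, 1184, 17]);
translate([677, 119, 416]) cube([66, 1184, 17]);
translate([815, 119, 416]) cube([66, 1184, 17]);
translate([953, 119, 416]) cube([66, 1184, 17]);
translate([1091, 119, 416]) cube([66, 1184, 17]);
translate([1229, 119, 416]) cube([66, 1184, 17]);
translate([1367, 119, 416]) cube([66, 1184, 17]);
translate([1505, 119, 416]) cube([66, 1184, 17]);
translate([1643, 119, 416]) cube([66, 1184, 17]);
translate([1781, 119, 416]) cube([66, 1184, 17]);
translate([1919, 119, 416]) cube([66, 1184, 17]);
translate([2057, 119, 416]) cube([66, 1184, 17]);
translate([2195, 119, 416]) cube([66, 1184, 17]);


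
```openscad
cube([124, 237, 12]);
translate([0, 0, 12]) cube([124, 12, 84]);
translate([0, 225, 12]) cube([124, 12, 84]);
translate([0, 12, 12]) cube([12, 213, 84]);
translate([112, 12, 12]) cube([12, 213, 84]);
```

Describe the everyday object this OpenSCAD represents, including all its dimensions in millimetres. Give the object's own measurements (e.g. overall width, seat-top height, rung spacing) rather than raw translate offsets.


An open-topped rectangular box: outside dimensions 124×237×96 mm, with a uniform wall and base thickness of 12 mm. The base is a full 124×237 slab on the floor; four walls sit on top of the base. The front and back walls (the −y and +y sides) span the full width; the two side walls fit between them.


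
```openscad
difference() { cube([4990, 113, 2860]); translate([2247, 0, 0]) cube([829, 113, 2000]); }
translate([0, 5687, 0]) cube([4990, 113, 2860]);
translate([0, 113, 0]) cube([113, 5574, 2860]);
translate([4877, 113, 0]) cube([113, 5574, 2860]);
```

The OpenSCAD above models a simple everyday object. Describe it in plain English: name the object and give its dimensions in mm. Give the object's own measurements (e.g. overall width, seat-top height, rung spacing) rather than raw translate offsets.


A single room: four walls, each 2860 mm tall and 113 mm thick, enclosing an outside footprint 4990×5800 mm (x × y), no floor or roof. The front and back walls (−y and +y sides) run the full x-width; the side walls fit between their inner faces. A door opening 829 mm wide and 2000 mm tall is cut through the front wall from the floor up, its −x edge 2247 mm from the wall's −x end.


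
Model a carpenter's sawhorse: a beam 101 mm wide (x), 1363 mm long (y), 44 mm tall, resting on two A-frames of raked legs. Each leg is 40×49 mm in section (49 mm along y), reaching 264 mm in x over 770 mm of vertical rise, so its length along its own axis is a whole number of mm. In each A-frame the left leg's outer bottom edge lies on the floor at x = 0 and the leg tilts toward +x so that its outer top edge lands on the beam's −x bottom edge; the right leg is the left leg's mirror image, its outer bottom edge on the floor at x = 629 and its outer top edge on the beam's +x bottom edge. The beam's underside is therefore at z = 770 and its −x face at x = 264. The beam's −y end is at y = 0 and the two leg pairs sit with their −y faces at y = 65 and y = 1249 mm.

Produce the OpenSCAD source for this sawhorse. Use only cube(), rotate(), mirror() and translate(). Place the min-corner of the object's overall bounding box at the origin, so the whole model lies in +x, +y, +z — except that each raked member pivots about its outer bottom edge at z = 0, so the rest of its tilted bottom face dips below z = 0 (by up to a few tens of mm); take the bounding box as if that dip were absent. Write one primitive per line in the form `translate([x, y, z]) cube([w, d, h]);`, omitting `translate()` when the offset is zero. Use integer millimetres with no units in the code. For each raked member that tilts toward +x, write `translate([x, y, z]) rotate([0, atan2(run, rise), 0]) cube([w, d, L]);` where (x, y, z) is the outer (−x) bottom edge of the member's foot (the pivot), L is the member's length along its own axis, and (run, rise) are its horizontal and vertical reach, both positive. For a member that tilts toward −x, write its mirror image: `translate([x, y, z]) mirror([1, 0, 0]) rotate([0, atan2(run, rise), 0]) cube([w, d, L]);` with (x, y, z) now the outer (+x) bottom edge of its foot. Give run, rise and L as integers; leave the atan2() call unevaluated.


translate([264, 0, 770]) cube([101, 1363, 44]);
translate([0, 65, 0]) rotate([0, atan2(264, 770), 0]) cube([40, 49, 814]);
translate([629, 65, 0]) mirror([1, 0, 0]) rotate([0, atan2(264, 770), 0]) cube([40, 49, 814]);
translate([0, 1249, 0]) rotate([0, atan2(264, 770), 0]) cube([40, 49, 814]);
translate([629, 1249, 0]) mirror([1, 0, 0]) rotate([0, atan2(264, 770), 0]) cube([40, 49, 814]);


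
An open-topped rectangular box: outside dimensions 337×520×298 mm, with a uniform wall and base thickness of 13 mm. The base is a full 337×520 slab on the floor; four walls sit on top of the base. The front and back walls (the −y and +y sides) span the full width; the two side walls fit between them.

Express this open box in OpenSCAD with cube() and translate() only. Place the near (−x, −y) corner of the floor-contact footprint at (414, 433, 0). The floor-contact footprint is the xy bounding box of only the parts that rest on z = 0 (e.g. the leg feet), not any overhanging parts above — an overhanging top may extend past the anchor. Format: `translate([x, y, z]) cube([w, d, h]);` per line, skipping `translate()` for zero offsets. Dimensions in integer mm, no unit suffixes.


translate([414, 433, 0]) cube([337, 520, 13]);
translate([414, 433, 13]) cube([337, 13, 285]);
translate([414, 940, 13]) cube([337, 13, 285]);
translate([414, 446, 13]) cube([13, 494, 285]);
translate([738, 446, 13]) cube([13, 494, 285]);


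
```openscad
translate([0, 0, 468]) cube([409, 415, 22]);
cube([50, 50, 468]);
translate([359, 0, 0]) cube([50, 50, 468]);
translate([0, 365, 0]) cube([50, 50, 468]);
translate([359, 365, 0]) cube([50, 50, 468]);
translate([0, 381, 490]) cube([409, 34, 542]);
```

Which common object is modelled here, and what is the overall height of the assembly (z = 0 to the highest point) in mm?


A chair. The overall height is 1032 mm.

A slab on four corner posts with a tall panel at the back — a chair. The seat slab sits at z = 468 with thickness 22, and the 542 mm backrest starts at the seat top, so the overall height is 468 + 22 + 542 = 1032 mm.


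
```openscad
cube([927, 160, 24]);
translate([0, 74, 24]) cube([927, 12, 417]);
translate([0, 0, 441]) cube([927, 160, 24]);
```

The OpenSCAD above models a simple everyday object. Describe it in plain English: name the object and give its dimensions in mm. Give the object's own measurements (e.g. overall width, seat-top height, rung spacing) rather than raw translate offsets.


An I-beam lying along x, 927 mm long. Overall section height 465 mm. Two flanges 160 mm wide (y) and 24 mm thick, one on the floor and one at the top; a web 12 mm thick runs between them, centred on the flange width.


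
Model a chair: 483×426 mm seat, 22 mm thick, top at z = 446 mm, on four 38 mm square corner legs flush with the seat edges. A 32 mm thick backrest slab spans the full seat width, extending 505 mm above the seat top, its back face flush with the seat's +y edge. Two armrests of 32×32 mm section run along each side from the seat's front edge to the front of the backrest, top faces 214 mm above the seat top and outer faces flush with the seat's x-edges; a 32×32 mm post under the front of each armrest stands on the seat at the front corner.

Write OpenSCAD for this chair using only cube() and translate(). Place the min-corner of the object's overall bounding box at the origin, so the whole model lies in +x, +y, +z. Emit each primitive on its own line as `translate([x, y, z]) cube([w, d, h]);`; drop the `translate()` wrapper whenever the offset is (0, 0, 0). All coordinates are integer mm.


translate([0, 0, 424]) cube([483, 426, 22]);
cube([38, 38, 424]);
translate([445, 0, 0]) cube([38, 38, 424]);
translate([0, 388, 0]) cube([38, 38, 424]);
translate([445, 388, 0]) cube([38, 38, 424]);
translate([0, 394, 446]) cube([483, 32, 505]);
translate([0, 0, 628]) cube([32, 394, 32]);
translate([451, 0, 628]) cube([32, 394, 32]);
translate([0, 0, 446]) cube([32, 32, 182]);
translate([451, 0, 446]) cube([32, 32, 182]);


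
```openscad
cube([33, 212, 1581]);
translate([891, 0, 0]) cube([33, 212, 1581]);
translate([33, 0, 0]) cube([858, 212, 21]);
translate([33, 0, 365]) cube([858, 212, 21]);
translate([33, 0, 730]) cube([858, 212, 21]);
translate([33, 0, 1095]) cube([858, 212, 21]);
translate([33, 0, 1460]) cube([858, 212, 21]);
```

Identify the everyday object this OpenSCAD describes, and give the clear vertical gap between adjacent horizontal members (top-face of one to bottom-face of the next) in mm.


A bookshelf. The clear shelf gap is 344 mm.

Two tall side panels with 5 horizontal boards between them — a bookshelf. The first two shelf undersides are at z = 0 and z = 365; with shelf thickness 21, the clear gap is 365 − 0 − 21 = 344 mm.


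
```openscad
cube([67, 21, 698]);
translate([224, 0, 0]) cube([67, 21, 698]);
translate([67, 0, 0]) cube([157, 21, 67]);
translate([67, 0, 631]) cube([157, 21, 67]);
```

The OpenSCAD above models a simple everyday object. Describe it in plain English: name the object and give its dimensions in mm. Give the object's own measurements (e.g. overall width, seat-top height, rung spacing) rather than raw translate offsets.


A rectangular picture frame lying in the x–z plane (depth along y). The opening is 157 mm wide (x) by 564 mm tall (z), surrounded by a border 67 mm wide on all four sides. The frame is 21 mm deep and is made of two full-height vertical stiles with two horizontal rails fitted between them.


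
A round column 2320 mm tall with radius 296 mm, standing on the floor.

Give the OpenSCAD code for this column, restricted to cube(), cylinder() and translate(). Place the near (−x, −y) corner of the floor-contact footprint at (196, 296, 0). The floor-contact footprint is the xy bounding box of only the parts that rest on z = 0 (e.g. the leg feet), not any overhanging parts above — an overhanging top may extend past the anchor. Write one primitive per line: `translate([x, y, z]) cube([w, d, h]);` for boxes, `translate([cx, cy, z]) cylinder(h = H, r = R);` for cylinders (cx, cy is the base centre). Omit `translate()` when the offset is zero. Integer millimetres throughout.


translate([492, 592, 0]) cylinder(h = 2320, r = 296);


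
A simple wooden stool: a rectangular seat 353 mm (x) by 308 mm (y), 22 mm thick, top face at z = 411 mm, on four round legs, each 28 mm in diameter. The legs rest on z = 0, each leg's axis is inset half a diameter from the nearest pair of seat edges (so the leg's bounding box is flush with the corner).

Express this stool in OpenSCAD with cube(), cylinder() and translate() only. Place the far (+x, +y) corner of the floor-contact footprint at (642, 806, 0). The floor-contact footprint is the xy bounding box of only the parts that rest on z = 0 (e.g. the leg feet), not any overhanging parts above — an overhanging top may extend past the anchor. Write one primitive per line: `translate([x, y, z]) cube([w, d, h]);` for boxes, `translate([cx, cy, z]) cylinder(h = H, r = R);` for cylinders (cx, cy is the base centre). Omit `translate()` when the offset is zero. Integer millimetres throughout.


translate([289, 498, 389]) cube([353, 308, 22]);
translate([303, 512, 0]) cylinder(h = 389, r = 14);
translate([628, 512, 0]) cylinder(h = 389, r = 14);
translate([303, 792, 0]) cylinder(h = 389, r = 14);
translate([628, 792, 0]) cylinder(h = 389, r = 14);


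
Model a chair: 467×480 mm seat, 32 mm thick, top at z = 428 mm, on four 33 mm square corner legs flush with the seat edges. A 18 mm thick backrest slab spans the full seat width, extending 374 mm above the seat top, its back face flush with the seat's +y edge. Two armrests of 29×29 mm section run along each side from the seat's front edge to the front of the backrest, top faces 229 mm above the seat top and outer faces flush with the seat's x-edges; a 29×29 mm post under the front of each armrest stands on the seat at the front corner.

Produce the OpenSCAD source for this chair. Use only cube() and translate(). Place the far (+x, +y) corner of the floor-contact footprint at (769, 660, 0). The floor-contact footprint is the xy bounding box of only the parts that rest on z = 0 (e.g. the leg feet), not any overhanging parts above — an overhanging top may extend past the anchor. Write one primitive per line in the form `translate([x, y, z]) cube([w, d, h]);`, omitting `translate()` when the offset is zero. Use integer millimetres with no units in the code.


// leg_h = 428 - 32 = 396
// arm post h = 229 - 29 = 200
translate([302, 180, 396]) cube([467, 480, 32]);
translate([302, 180, 0]) cube([33, 33, 396]);
translate([736, 180, 0]) cube([33, 33, 396]);
translate([302, 627, 0]) cube([33, 33, 396]);
translate([736, 627, 0]) cube([33, 33, 396]);
translate([302, 642, 428]) cube([467, 18, 374]);
translate([302, 180, 628]) cube([29, 462, 29]);
translate([740, 180, 628]) cube([29, 462, 29]);
translate([302, 180, 428]) cube([29, 29, 200]);
translate([740, 180, 428]) cube([29, 29, 200]);


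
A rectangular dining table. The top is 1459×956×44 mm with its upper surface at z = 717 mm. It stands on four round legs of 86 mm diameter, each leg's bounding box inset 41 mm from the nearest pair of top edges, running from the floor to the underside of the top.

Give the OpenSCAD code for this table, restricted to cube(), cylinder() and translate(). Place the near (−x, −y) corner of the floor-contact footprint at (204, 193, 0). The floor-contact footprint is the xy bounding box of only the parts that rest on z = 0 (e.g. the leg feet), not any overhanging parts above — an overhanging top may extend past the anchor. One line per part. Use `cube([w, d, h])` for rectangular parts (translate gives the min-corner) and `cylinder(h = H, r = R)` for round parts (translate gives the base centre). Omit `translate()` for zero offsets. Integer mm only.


translate([163, 152, 673]) cube([1459, 956, 44]);
translate([247, 236, 0]) cylinder(h = 673, r = 43);
translate([1538, 236, 0]) cylinder(h = 673, r = 43);
translate([247, 1024, 0]) cylinder(h = 673, r = 43);
translate([1538, 1024, 0]) cylinder(h = 673, r = 43);


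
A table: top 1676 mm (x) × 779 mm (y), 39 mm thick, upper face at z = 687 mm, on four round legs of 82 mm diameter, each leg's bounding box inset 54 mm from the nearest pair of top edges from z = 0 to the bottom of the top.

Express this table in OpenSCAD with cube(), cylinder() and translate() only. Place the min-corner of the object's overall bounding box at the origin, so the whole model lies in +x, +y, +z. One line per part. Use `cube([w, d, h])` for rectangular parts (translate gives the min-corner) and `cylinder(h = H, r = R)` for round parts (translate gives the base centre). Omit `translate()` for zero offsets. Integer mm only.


translate([0, 0, 648]) cube([1676, 779, 39]);
translate([95, 95, 0]) cylinder(h = 648, r = 41);
translate([1581, 95, 0]) cylinder(h = 648, r = 41);
translate([95, 684, 0]) cylinder(h = 648, r = 41);
translate([1581, 684, 0]) cylinder(h = 648, r = 41);


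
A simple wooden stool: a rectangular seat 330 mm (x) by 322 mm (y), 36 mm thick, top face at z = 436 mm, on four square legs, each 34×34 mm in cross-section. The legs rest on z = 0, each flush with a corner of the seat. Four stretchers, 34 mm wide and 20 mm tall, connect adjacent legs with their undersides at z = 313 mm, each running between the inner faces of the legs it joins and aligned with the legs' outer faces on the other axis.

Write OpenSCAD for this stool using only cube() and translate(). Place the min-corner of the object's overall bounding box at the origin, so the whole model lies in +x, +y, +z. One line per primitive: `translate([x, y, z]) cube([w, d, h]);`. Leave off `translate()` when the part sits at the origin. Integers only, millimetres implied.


translate([0, 0, 400]) cube([330, 322, 36]);
cube([34, 34, 400]);
translate([296, 0, 0]) cube([34, 34, 400]);
translate([0, 288, 0]) cube([34, 34, 400]);
translate([296, 288, 0]) cube([34, 34, 400]);
translate([34, 0, 313]) cube([262, 34, 20]);
translate([34, 288, 313]) cube([262, 34, 20]);
translate([0, 34, 313]) cube([34, 254, 20]);
translate([296, 34, 313]) cube([34, 254, 20]);
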